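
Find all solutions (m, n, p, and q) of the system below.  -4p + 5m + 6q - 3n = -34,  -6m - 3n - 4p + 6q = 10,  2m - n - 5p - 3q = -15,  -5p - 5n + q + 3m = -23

m = -4, n = 0, p = 2, q = -1

Row-reduce the augmented matrix:
R1 ← R1 / (5).
R2 ← R2 + 6·R1.
R3 ← R3 − 2·R1.
R4 ← R4 − 3·R1.
R2 ← R2 / (-33/5).
R1 ← R1 + 3/5·R2.
R3 ← R3 − 1/5·R2.
R4 ← R4 + 16/5·R2.
R3 ← R3 / (-11/3).
R2 ← R2 − 4/3·R3.
R4 ← R4 − 5/3·R3.
R4 ← R4 / (-124/11).
R2 ← R2 + 42/11·R4.
R3 ← R3 − 15/11·R4.
Reading off the reduced rows gives m = -4, n = 0, p = 2, q = -1.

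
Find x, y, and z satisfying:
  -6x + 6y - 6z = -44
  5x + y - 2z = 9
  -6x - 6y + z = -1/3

x = 3, y = -8/3, z = 5/3

Row-reduce the augmented matrix:
R1 ← R1 / (-6).
R2 ← R2 − 5·R1.
R3 ← R3 + 6·R1.
R2 ← R2 / (6).
R1 ← R1 + 1·R2.
R3 ← R3 + 12·R2.
R3 ← R3 / (-7).
R1 ← R1 + 1/6·R3.
R2 ← R2 + 7/6·R3.
Reading off the reduced rows gives x = 3, y = -8/3, z = 5/3.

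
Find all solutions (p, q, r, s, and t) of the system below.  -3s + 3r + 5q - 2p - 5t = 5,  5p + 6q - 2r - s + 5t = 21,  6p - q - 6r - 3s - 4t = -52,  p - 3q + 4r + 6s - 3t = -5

infinitely many solutions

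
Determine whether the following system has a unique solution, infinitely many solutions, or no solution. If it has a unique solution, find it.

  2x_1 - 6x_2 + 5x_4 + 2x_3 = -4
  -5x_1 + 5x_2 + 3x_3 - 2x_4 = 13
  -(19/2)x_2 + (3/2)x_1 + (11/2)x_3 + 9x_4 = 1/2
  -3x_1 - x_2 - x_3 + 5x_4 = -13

no solution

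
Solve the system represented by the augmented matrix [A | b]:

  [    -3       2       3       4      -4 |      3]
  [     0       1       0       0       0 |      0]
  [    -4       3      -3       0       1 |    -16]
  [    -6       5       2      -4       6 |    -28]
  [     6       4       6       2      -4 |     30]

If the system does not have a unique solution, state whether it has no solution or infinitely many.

Row-reduce the augmented matrix:
R1 ← R1 / (-3).
R3 ← R3 + 4·R1.
R4 ← R4 + 6·R1.
R5 ← R5 − 6·R1.
R1 ← R1 + 2/3·R2.
R3 ← R3 − 1/3·R2.
R4 ← R4 − 1·R2.
R5 ← R5 − 8·R2.
R3 ← R3 / (-7).
R1 ← R1 + 1·R3.
R4 ← R4 + 4·R3.
R5 ← R5 − 12·R3.
R4 ← R4 / (-188/21).
R1 ← R1 + 4/7·R4.
R3 ← R3 − 16/21·R4.
R5 ← R5 − 6/7·R4.
R5 ← R5 / (-7/47).
R1 ← R1 + 11/47·R5.
R3 ← R3 + 1/47·R5.
R4 ← R4 + 109/94·R5.
Reading off the reduced rows gives x_1 = 4, x_2 = 0, x_3 = 1, x_4 = 6, x_5 = 3.

x_1 = 4, x_2 = 0, x_3 = 1, x_4 = 6, x_5 = 3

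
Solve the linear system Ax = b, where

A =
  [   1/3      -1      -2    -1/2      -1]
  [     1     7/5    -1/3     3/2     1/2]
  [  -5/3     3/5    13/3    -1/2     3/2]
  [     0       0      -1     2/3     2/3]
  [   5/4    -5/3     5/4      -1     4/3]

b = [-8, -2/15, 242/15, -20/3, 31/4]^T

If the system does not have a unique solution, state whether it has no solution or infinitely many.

infinitely many solutions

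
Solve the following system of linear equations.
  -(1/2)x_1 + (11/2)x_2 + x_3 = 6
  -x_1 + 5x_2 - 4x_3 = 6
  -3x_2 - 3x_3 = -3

infinitely many solutions

Row-reduce:
R1 ← R1 / (-1/2).
R2 ← R2 + 1·R1.
R2 ← R2 / (-6).
R1 ← R1 + 11·R2.
R3 ← R3 + 3·R2.
Rank is 2 with 3 unknowns, leaving x_3 free.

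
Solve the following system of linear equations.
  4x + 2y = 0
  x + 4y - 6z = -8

infinitely many solutions

Row-reduce:
R1 ← R1 / (4).
R2 ← R2 − 1·R1.
R2 ← R2 / (7/2).
R1 ← R1 − 1/2·R2.
Rank is 2 with 3 unknowns, leaving z free.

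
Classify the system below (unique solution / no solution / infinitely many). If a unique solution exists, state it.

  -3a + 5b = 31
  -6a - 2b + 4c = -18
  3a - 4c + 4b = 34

a = -2, b = 5, c = -5

Row-reduce the augmented matrix:
R1 ← R1 / (-3).
R2 ← R2 + 6·R1.
R3 ← R3 − 3·R1.
R2 ← R2 / (-12).
R1 ← R1 + 5/3·R2.
R3 ← R3 − 9·R2.
R3 ← R3 / (-1).
R1 ← R1 + 5/9·R3.
R2 ← R2 + 1/3·R3.
Reading off the reduced rows gives a = -2, b = 5, c = -5.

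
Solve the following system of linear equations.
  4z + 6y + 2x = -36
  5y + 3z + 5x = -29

Row-reduce:
R1 ← R1 / (2).
R2 ← R2 − 5·R1.
R2 ← R2 / (-10).
R1 ← R1 − 3·R2.
Rank is 2 with 3 unknowns, leaving z free.

infinitely many solutions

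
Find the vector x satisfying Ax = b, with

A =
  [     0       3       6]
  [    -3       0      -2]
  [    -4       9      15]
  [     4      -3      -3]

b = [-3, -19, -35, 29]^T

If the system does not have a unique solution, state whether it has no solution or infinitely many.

x_1 = 5, x_2 = -5, x_3 = 2

Row-reduce the augmented matrix:
Swap R1 and R2.
R1 ← R1 / (-3).
R3 ← R3 + 4·R1.
R4 ← R4 − 4·R1.
R2 ← R2 / (3).
R3 ← R3 − 9·R2.
R4 ← R4 + 3·R2.
R3 ← R3 / (-1/3).
R1 ← R1 − 2/3·R3.
R2 ← R2 − 2·R3.
R4 ← R4 − 1/3·R3.
R4 reduces to 0 = 0, so the extra equation is consistent.
Reading off the reduced rows gives x_1 = 5, x_2 = -5, x_3 = 2.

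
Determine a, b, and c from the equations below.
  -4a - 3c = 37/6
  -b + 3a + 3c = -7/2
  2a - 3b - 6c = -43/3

a = -8/3, b = 0, c = 3/2

Row-reduce the augmented matrix:
R1 ← R1 / (-4).
R2 ← R2 − 3·R1.
R3 ← R3 − 2·R1.
R2 ← R2 / (-1).
R3 ← R3 + 3·R2.
R3 ← R3 / (-39/4).
R1 ← R1 − 3/4·R3.
R2 ← R2 + 3/4·R3.
Reading off the reduced rows gives a = -8/3, b = 0, c = 3/2.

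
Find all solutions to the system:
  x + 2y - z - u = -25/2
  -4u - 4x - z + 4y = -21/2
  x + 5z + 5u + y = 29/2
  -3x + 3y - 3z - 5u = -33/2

x = -5/2, y = -3, z = 5/2, u = 3/2

Row-reduce the augmented matrix:
R2 ← R2 + 4·R1.
R3 ← R3 − 1·R1.
R4 ← R4 + 3·R1.
R2 ← R2 / (12).
R1 ← R1 − 2·R2.
R3 ← R3 + 1·R2.
R4 ← R4 − 9·R2.
R3 ← R3 / (67/12).
R1 ← R1 + 1/6·R3.
R2 ← R2 + 5/12·R3.
R4 ← R4 + 9/4·R3.
R4 ← R4 / (10/67).
R1 ← R1 − 33/67·R4.
R2 ← R2 + 18/67·R4.
R3 ← R3 − 64/67·R4.
Reading off the reduced rows gives x = -5/2, y = -3, z = 5/2, u = 3/2.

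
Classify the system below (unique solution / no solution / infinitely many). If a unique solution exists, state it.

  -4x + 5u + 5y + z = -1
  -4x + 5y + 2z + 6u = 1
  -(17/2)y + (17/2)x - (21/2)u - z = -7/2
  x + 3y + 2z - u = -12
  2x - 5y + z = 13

no solution

Row-reduce:
R1 ← R1 / (-4).
R2 ← R2 + 4·R1.
R3 ← R3 − 17/2·R1.
R4 ← R4 − 1·R1.
R5 ← R5 − 2·R1.
Swap R2 and R3.
R2 ← R2 / (17/8).
R1 ← R1 + 5/4·R2.
R4 ← R4 − 17/4·R2.
R5 ← R5 + 5/2·R2.
R1 ← R1 − 7/17·R3.
R2 ← R2 − 9/17·R3.
R5 ← R5 − 48/17·R3.
Swap R4 and R5.
R4 ← R4 / (-3/17).
R1 ← R1 + 27/17·R4.
R2 ← R2 + 8/17·R4.
R3 ← R3 − 1·R4.
Row 5 reduces to 0 = -1, a contradiction. The system is inconsistent.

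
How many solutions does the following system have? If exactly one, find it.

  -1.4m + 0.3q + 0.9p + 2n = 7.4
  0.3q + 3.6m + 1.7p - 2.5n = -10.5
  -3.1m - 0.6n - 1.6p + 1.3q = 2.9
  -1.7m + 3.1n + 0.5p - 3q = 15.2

m = -3, n = 1, p = 2, q = -2

Row-reduce the augmented matrix:
R1 ← R1 / (-7/5).
R2 ← R2 − 18/5·R1.
R3 ← R3 + 31/10·R1.
R4 ← R4 + 17/10·R1.
R2 ← R2 / (37/14).
R1 ← R1 + 10/7·R2.
R3 ← R3 + 176/35·R2.
R4 ← R4 − 47/70·R2.
R3 ← R3 / (14967/3700).
R1 ← R1 − 113/74·R3.
R2 ← R2 − 281/185·R3.
R4 ← R4 + 5967/3700·R3.
R4 ← R4 / (-21372/8315).
R1 ← R1 + 9649/14967·R4.
R2 ← R2 + 8962/14967·R4.
R3 ← R3 − 9895/14967·R4.
Reading off the reduced rows gives m = -3, n = 1, p = 2, q = -2.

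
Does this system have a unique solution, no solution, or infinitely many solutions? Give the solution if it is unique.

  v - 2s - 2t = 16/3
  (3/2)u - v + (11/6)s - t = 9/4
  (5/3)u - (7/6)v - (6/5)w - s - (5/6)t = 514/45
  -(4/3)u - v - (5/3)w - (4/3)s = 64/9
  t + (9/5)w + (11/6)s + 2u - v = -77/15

u = 3/2, v = -2, w = -8/3, s = -2, t = -5/3

Row-reduce the augmented matrix:
Swap R1 and R2.
R1 ← R1 / (3/2).
R3 ← R3 − 5/3·R1.
R4 ← R4 + 4/3·R1.
R5 ← R5 − 2·R1.
R1 ← R1 + 2/3·R2.
R3 ← R3 + 1/18·R2.
R4 ← R4 + 17/9·R2.
R5 ← R5 − 1/3·R2.
R3 ← R3 / (-6/5).
R4 ← R4 + 5/3·R3.
R5 ← R5 − 9/5·R3.
R4 ← R4 / (433/486).
R1 ← R1 + 1/9·R4.
R2 ← R2 + 2·R4.
R3 ← R3 − 425/162·R4.
R5 ← R5 + 14/3·R4.
R5 ← R5 / (-38807/1732).
R1 ← R1 + 2261/866·R5.
R2 ← R2 + 5627/433·R5.
R3 ← R3 − 6185/433·R5.
R4 ← R4 + 4761/866·R5.
Reading off the reduced rows gives u = 3/2, v = -2, w = -8/3, s = -2, t = -5/3.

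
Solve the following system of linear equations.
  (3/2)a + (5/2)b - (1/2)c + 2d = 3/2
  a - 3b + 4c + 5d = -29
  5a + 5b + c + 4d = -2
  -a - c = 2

no solution

Row-reduce:
R1 ← R1 / (3/2).
R2 ← R2 − 1·R1.
R3 ← R3 − 5·R1.
R4 ← R4 + 1·R1.
R2 ← R2 / (-14/3).
R1 ← R1 − 5/3·R2.
R3 ← R3 + 10/3·R2.
R4 ← R4 − 5/3·R2.
R3 ← R3 / (-3/7).
R1 ← R1 − 17/14·R3.
R2 ← R2 + 13/14·R3.
R4 ← R4 − 3/14·R3.
Row 4 reduces to 0 = -1/2, a contradiction. The system is inconsistent.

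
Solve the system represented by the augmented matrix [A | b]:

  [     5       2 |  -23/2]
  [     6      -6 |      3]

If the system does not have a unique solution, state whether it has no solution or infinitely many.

x_1 = -3/2, x_2 = -2

Row-reduce the augmented matrix:
R1 ← R1 / (5).
R2 ← R2 − 6·R1.
R2 ← R2 / (-42/5).
R1 ← R1 − 2/5·R2.
Reading off the reduced rows gives x_1 = -3/2, x_2 = -2.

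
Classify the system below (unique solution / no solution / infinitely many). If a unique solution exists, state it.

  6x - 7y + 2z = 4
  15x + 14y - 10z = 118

infinitely many solutions

Row-reduce:
R1 ← R1 / (6).
R2 ← R2 − 15·R1.
R2 ← R2 / (63/2).
R1 ← R1 + 7/6·R2.
Rank is 2 with 3 unknowns, leaving z free.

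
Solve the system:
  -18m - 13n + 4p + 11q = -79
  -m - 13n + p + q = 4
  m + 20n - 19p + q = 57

infinitely many solutions

Row-reduce:
R1 ← R1 / (-18).
R2 ← R2 + 1·R1.
R3 ← R3 − 1·R1.
R2 ← R2 / (-221/18).
R1 ← R1 − 13/18·R2.
R3 ← R3 − 347/18·R2.
R3 ← R3 / (-3880/221).
R1 ← R1 + 3/17·R3.
R2 ← R2 + 14/221·R3.
Rank is 3 with 4 unknowns, leaving q free.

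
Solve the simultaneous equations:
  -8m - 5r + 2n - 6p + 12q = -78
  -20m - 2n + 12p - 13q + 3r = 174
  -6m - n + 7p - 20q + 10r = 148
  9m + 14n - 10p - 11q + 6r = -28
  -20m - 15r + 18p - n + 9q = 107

m = -2, n = -1, p = 5, q = -6, r = -2

Row-reduce the augmented matrix:
R1 ← R1 / (-8).
R2 ← R2 + 20·R1.
R3 ← R3 + 6·R1.
R4 ← R4 − 9·R1.
R5 ← R5 + 20·R1.
R2 ← R2 / (-7).
R1 ← R1 + 1/4·R2.
R3 ← R3 + 5/2·R2.
R4 ← R4 − 65/4·R2.
R5 ← R5 + 6·R2.
R3 ← R3 / (13/7).
R1 ← R1 + 3/14·R3.
R2 ← R2 + 27/7·R3.
R4 ← R4 − 643/14·R3.
R5 ← R5 − 69/7·R3.
R4 ← R4 / (3121/13).
R1 ← R1 + 20/13·R4.
R2 ← R2 + 577/26·R4.
R3 ← R3 + 191/26·R4.
R5 ← R5 − 2295/26·R4.
R5 ← R5 / (48403/24968).
R1 ← R1 + 619/12484·R5.
R2 ← R2 + 14269/24968·R5.
R3 ← R3 + 16991/24968·R5.
R4 ← R4 + 8673/12484·R5.
Reading off the reduced rows gives m = -2, n = -1, p = 5, q = -6, r = -2.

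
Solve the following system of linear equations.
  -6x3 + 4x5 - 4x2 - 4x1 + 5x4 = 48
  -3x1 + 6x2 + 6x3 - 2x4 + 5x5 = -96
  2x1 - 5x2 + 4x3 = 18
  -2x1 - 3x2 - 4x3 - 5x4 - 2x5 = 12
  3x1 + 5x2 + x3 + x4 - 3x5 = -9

x1 = 0, x2 = -6, x3 = -3, x4 = 6, x5 = -6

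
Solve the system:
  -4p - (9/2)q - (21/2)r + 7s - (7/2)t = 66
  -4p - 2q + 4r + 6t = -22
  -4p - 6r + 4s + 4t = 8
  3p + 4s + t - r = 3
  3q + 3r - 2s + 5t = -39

no solution

Row-reduce:
R1 ← R1 / (-4).
R2 ← R2 + 4·R1.
R3 ← R3 + 4·R1.
R4 ← R4 − 3·R1.
R2 ← R2 / (5/2).
R1 ← R1 − 9/8·R2.
R3 ← R3 − 9/2·R2.
R4 ← R4 + 27/8·R2.
R5 ← R5 − 3·R2.
R3 ← R3 / (-108/5).
R1 ← R1 + 39/10·R3.
R2 ← R2 − 29/5·R3.
R4 ← R4 − 107/10·R3.
R5 ← R5 + 72/5·R3.
R4 ← R4 / (41/9).
R1 ← R1 + 1/3·R4.
R2 ← R2 + 2/9·R4.
R3 ← R3 + 4/9·R4.
Row 5 reduces to 0 = -1/3, a contradiction. The system is inconsistent.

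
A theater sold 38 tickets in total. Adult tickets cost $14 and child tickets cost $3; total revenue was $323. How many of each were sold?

Let a = adult tickets, c = child tickets.
  c + a = 38
  14a + 3c = 323
Row-reduce the augmented matrix:
R2 ← R2 − 14·R1.
R2 ← R2 / (-11).
R1 ← R1 − 1·R2.
Reading off the reduced rows gives a = 19, c = 19.

adult tickets: 19, child tickets: 19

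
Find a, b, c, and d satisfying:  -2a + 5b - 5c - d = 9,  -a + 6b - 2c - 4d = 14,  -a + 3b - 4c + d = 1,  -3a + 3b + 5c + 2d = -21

Row-reduce the augmented matrix:
R1 ← R1 / (-2).
R2 ← R2 + 1·R1.
R3 ← R3 + 1·R1.
R4 ← R4 + 3·R1.
R2 ← R2 / (7/2).
R1 ← R1 + 5/2·R2.
R3 ← R3 − 1/2·R2.
R4 ← R4 + 9/2·R2.
R3 ← R3 / (-11/7).
R1 ← R1 − 20/7·R3.
R2 ← R2 − 1/7·R3.
R4 ← R4 − 92/7·R3.
R4 ← R4 / (173/11).
R1 ← R1 − 18/11·R4.
R2 ← R2 + 9/11·R4.
R3 ← R3 + 14/11·R4.
Reading off the reduced rows gives a = 0, b = -1, c = -2, d = -4.

a = 0, b = -1, c = -2, d = -4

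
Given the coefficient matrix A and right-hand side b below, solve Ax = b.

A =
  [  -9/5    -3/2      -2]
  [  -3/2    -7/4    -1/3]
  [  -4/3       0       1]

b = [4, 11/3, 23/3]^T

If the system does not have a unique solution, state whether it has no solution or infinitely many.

x_1 = -5, x_2 = 2, x_3 = 1

Row-reduce the augmented matrix:
R1 ← R1 / (-9/5).
R2 ← R2 + 3/2·R1.
R3 ← R3 + 4/3·R1.
R2 ← R2 / (-1/2).
R1 ← R1 − 5/6·R2.
R3 ← R3 − 10/9·R2.
R3 ← R3 / (49/9).
R1 ← R1 − 10/3·R3.
R2 ← R2 + 8/3·R3.
Reading off the reduced rows gives x_1 = -5, x_2 = 2, x_3 = 1.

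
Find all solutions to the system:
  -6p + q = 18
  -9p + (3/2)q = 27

infinitely many solutions

Row-reduce:
R1 ← R1 / (-6).
R2 ← R2 + 9·R1.
Rank is 1 with 2 unknowns, leaving q free.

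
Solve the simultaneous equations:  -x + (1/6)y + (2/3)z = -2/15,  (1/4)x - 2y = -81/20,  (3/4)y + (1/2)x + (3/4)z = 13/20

x = -1/5, y = 2, z = -1

Row-reduce the augmented matrix:
R1 ← R1 / (-1).
R2 ← R2 − 1/4·R1.
R3 ← R3 − 1/2·R1.
R2 ← R2 / (-47/24).
R1 ← R1 + 1/6·R2.
R3 ← R3 − 5/6·R2.
R3 ← R3 / (217/188).
R1 ← R1 + 32/47·R3.
R2 ← R2 + 4/47·R3.
Reading off the reduced rows gives x = -1/5, y = 2, z = -1.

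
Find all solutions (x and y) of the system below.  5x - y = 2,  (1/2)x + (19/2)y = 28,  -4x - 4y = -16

no solution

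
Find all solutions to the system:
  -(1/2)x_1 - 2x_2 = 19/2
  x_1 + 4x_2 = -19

infinitely many solutions

Row-reduce:
R1 ← R1 / (-1/2).
R2 ← R2 − 1·R1.
Rank is 1 with 2 unknowns, leaving x_2 free.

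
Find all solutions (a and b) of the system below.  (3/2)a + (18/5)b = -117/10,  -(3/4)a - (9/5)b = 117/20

infinitely many solutions

Row-reduce:
R1 ← R1 / (3/2).
R2 ← R2 + 3/4·R1.
Rank is 1 with 2 unknowns, leaving b free.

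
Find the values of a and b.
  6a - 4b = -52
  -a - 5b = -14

Row-reduce the augmented matrix:
R1 ← R1 / (6).
R2 ← R2 + 1·R1.
R2 ← R2 / (-17/3).
R1 ← R1 + 2/3·R2.
Reading off the reduced rows gives a = -6, b = 4.

a = -6, b = 4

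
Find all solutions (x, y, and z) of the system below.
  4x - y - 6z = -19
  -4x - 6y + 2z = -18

infinitely many solutions

Row-reduce:
R1 ← R1 / (4).
R2 ← R2 + 4·R1.
R2 ← R2 / (-7).
R1 ← R1 + 1/4·R2.
Rank is 2 with 3 unknowns, leaving z free.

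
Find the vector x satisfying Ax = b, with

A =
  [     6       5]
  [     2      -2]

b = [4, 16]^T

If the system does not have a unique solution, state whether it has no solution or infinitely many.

Row-reduce the augmented matrix:
R1 ← R1 / (6).
R2 ← R2 − 2·R1.
R2 ← R2 / (-11/3).
R1 ← R1 − 5/6·R2.
Reading off the reduced rows gives x_1 = 4, x_2 = -4.

x_1 = 4, x_2 = -4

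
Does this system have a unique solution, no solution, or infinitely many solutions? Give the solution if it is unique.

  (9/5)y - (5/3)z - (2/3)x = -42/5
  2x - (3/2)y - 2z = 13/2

infinitely many solutions

Row-reduce:
R1 ← R1 / (-2/3).
R2 ← R2 − 2·R1.
R2 ← R2 / (39/10).
R1 ← R1 + 27/10·R2.
Rank is 2 with 3 unknowns, leaving z free.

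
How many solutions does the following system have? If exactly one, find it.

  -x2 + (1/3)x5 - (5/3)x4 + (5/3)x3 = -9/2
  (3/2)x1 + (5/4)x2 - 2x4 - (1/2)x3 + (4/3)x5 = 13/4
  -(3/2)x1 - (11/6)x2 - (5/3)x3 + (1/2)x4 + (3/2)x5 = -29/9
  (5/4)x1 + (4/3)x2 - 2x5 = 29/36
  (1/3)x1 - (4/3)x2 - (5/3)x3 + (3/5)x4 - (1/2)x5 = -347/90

x1 = 1, x2 = 8/3, x3 = 1/2, x4 = 2, x5 = 2

Row-reduce the augmented matrix:
Swap R1 and R2.
R1 ← R1 / (3/2).
R3 ← R3 + 3/2·R1.
R4 ← R4 − 5/4·R1.
R5 ← R5 − 1/3·R1.
R2 ← R2 / (-1).
R1 ← R1 − 5/6·R2.
R3 ← R3 + 7/12·R2.
R4 ← R4 − 7/24·R2.
R5 ← R5 + 29/18·R2.
R3 ← R3 / (-113/36).
R1 ← R1 − 19/18·R3.
R2 ← R2 + 5/3·R3.
R4 ← R4 − 65/72·R3.
R5 ← R5 + 229/54·R3.
R4 ← R4 / (465/452).
R1 ← R1 + 983/339·R4.
R2 ← R2 − 220/113·R4.
R3 ← R3 − 19/113·R4.
R5 ← R5 − 22591/5085·R4.
R5 ← R5 / (1822697/376650).
R1 ← R1 + 54008/12555·R5.
R2 ← R2 − 2120/837·R5.
R3 ← R3 + 1976/4185·R5.
R4 ← R4 + 9173/4185·R5.
Reading off the reduced rows gives x1 = 1, x2 = 8/3, x3 = 1/2, x4 = 2, x5 = 2.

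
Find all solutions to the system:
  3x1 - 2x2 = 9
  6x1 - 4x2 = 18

Row-reduce:
R1 ← R1 / (3).
R2 ← R2 − 6·R1.
Rank is 1 with 2 unknowns, leaving x2 free.

infinitely many solutions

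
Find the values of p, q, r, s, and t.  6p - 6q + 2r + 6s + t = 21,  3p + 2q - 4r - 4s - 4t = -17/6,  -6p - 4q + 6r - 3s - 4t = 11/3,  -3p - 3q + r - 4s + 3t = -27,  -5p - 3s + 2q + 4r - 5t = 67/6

p = 3/2, q = 4/3, r = 5/2, s = 3, t = -3

Row-reduce the augmented matrix:
R1 ← R1 / (6).
R2 ← R2 − 3·R1.
R3 ← R3 + 6·R1.
R4 ← R4 + 3·R1.
R5 ← R5 + 5·R1.
R2 ← R2 / (5).
R1 ← R1 + 1·R2.
R3 ← R3 + 10·R2.
R4 ← R4 + 6·R2.
R5 ← R5 + 3·R2.
R3 ← R3 / (-2).
R1 ← R1 + 2/3·R3.
R2 ← R2 + 1·R3.
R4 ← R4 + 4·R3.
R5 ← R5 − 8/3·R3.
R4 ← R4 / (63/5).
R1 ← R1 − 49/15·R4.
R2 ← R2 − 41/10·R4.
R3 ← R3 − 11/2·R4.
R5 ← R5 + 253/15·R4.
R5 ← R5 / (2539/378).
R1 ← R1 + 133/54·R5.
R2 ← R2 + 527/252·R5.
R3 ← R3 + 919/252·R5.
R4 ← R4 − 221/126·R5.
Reading off the reduced rows gives p = 3/2, q = 4/3, r = 5/2, s = 3, t = -3.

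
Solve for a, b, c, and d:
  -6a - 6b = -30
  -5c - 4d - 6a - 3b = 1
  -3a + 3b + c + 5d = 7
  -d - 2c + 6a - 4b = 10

Row-reduce the augmented matrix:
R1 ← R1 / (-6).
R2 ← R2 + 6·R1.
R3 ← R3 + 3·R1.
R4 ← R4 − 6·R1.
R2 ← R2 / (3).
R1 ← R1 − 1·R2.
R3 ← R3 − 6·R2.
R4 ← R4 + 10·R2.
R3 ← R3 / (11).
R1 ← R1 − 5/3·R3.
R2 ← R2 + 5/3·R3.
R4 ← R4 + 56/3·R3.
R4 ← R4 / (85/11).
R1 ← R1 + 7/11·R4.
R2 ← R2 − 7/11·R4.
R3 ← R3 − 13/11·R4.
Reading off the reduced rows gives a = 2, b = 3, c = -6, d = 2.

a = 2, b = 3, c = -6, d = 2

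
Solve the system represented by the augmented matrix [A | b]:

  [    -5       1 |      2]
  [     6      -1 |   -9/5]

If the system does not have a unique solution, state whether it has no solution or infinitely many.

x_1 = 1/5, x_2 = 3

From equation 1: x_2 = 2 + 5·x_1.
Substitute into equation 2 and solve: x_1 = 1/5.
Then x_2 = 3.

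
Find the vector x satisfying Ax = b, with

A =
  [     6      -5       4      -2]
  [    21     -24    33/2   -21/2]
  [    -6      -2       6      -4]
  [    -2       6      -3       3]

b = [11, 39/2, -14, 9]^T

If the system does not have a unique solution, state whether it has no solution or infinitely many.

infinitely many solutions

Row-reduce:
R1 ← R1 / (6).
R2 ← R2 − 21·R1.
R3 ← R3 + 6·R1.
R4 ← R4 + 2·R1.
R2 ← R2 / (-13/2).
R1 ← R1 + 5/6·R2.
R3 ← R3 + 7·R2.
R4 ← R4 − 13/3·R2.
R3 ← R3 / (95/13).
R1 ← R1 − 9/26·R3.
R2 ← R2 + 5/13·R3.
Rank is 3 with 4 unknowns, leaving x_4 free.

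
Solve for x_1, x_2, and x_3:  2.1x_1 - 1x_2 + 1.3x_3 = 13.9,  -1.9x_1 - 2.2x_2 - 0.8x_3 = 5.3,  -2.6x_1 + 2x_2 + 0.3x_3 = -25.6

Row-reduce the augmented matrix:
R1 ← R1 / (21/10).
R2 ← R2 + 19/10·R1.
R3 ← R3 + 13/5·R1.
R2 ← R2 / (-326/105).
R1 ← R1 + 10/21·R2.
R3 ← R3 − 16/21·R2.
R3 ← R3 / (3263/1630).
R1 ← R1 − 183/326·R3.
R2 ← R2 + 79/652·R3.
Reading off the reduced rows gives x_1 = 5, x_2 = -6, x_3 = -2.

x_1 = 5, x_2 = -6, x_3 = -2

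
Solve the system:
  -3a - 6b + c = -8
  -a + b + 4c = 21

Row-reduce:
R1 ← R1 / (-3).
R2 ← R2 + 1·R1.
R2 ← R2 / (3).
R1 ← R1 − 2·R2.
Rank is 2 with 3 unknowns, leaving c free.

infinitely many solutions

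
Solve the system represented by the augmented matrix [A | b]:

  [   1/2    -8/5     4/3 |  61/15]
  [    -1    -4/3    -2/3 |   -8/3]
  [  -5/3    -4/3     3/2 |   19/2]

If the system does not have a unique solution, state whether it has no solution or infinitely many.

x_1 = -2, x_2 = 1, x_3 = 5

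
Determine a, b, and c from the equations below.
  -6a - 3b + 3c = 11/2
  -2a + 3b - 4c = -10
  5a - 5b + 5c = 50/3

a = 1/2, b = -7/3, c = 1/2

Row-reduce the augmented matrix:
R1 ← R1 / (-6).
R2 ← R2 + 2·R1.
R3 ← R3 − 5·R1.
R2 ← R2 / (4).
R1 ← R1 − 1/2·R2.
R3 ← R3 + 15/2·R2.
R3 ← R3 / (-15/8).
R1 ← R1 − 1/8·R3.
R2 ← R2 + 5/4·R3.
Reading off the reduced rows gives a = 1/2, b = -7/3, c = 1/2.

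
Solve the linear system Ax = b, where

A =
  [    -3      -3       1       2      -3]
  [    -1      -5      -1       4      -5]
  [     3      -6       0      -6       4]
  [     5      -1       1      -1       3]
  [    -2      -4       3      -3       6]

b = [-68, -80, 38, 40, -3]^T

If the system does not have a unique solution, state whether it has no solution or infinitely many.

x_1 = 6, x_2 = 6, x_3 = -5, x_4 = -6, x_5 = 5

Row-reduce the augmented matrix:
R1 ← R1 / (-3).
R2 ← R2 + 1·R1.
R3 ← R3 − 3·R1.
R4 ← R4 − 5·R1.
R5 ← R5 + 2·R1.
R2 ← R2 / (-4).
R1 ← R1 − 1·R2.
R3 ← R3 + 9·R2.
R4 ← R4 + 6·R2.
R5 ← R5 + 2·R2.
R3 ← R3 / (4).
R1 ← R1 + 2/3·R3.
R2 ← R2 − 1/3·R3.
R4 ← R4 − 14/3·R3.
R5 ← R5 − 3·R3.
R4 ← R4 / (43/4).
R1 ← R1 + 7/4·R4.
R2 ← R2 − 1/8·R4.
R3 ← R3 + 23/8·R4.
R5 ← R5 − 21/8·R4.
R5 ← R5 / (188/43).
R1 ← R1 − 18/43·R5.
R2 ← R2 − 11/43·R5.
R3 ← R3 − 58/129·R5.
R4 ← R4 + 92/129·R5.
Reading off the reduced rows gives x_1 = 6, x_2 = 6, x_3 = -5, x_4 = -6, x_5 = 5.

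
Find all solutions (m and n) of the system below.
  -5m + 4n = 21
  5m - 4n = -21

infinitely many solutions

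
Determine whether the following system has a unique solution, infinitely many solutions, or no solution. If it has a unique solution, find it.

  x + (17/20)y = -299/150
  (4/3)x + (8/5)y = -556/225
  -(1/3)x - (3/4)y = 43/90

x = -7/3, y = 2/5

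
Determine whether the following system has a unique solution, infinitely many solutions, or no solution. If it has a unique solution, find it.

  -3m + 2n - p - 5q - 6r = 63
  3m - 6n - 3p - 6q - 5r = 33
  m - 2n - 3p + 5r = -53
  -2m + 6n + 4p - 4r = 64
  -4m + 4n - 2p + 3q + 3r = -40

m = 1, n = 3, p = 6, q = -6, r = -6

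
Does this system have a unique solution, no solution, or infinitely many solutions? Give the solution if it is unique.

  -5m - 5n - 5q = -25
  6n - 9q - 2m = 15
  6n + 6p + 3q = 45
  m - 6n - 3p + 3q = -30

Row-reduce:
R1 ← R1 / (-5).
R2 ← R2 + 2·R1.
R4 ← R4 − 1·R1.
R2 ← R2 / (8).
R1 ← R1 − 1·R2.
R3 ← R3 − 6·R2.
R4 ← R4 + 7·R2.
R3 ← R3 / (6).
R4 ← R4 + 3·R3.
Rank is 3 with 4 unknowns, leaving q free.

infinitely many solutions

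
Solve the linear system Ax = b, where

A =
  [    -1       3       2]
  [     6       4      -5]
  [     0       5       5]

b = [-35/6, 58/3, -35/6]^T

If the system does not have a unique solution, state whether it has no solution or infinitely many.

x_1 = 3, x_2 = -1/2, x_3 = -2/3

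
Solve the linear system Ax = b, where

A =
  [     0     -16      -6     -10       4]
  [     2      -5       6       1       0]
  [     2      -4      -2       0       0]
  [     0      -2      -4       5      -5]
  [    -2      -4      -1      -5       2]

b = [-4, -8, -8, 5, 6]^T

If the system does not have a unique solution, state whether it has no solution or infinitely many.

infinitely many solutions

Row-reduce:
Swap R1 and R2.
R1 ← R1 / (2).
R3 ← R3 − 2·R1.
R5 ← R5 + 2·R1.
R2 ← R2 / (-16).
R1 ← R1 + 5/2·R2.
R3 ← R3 − 1·R2.
R4 ← R4 + 2·R2.
R5 ← R5 + 9·R2.
R3 ← R3 / (-67/8).
R1 ← R1 − 63/16·R3.
R2 ← R2 − 3/8·R3.
R4 ← R4 + 13/4·R3.
R5 ← R5 − 67/8·R3.
R4 ← R4 / (461/67).
R1 ← R1 − 87/67·R4.
R2 ← R2 − 37/67·R4.
R3 ← R3 − 13/67·R4.
Rank is 4 with 5 unknowns, leaving x_5 free.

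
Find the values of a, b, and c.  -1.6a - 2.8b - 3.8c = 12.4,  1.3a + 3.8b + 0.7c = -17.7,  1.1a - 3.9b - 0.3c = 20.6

Row-reduce the augmented matrix:
R1 ← R1 / (-8/5).
R2 ← R2 − 13/10·R1.
R3 ← R3 − 11/10·R1.
R2 ← R2 / (61/40).
R1 ← R1 − 7/4·R2.
R3 ← R3 + 233/40·R2.
R3 ← R3 / (-14679/1220).
R1 ← R1 − 312/61·R3.
R2 ← R2 + 191/122·R3.
Reading off the reduced rows gives a = 1, b = -5, c = 0.

a = 1, b = -5, c = 0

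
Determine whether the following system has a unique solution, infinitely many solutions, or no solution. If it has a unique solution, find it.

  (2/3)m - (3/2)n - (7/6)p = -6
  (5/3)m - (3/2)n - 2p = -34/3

infinitely many solutions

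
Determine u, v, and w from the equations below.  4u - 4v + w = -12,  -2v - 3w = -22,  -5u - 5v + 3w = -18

u = 1, v = 5, w = 4

Row-reduce the augmented matrix:
R1 ← R1 / (4).
R3 ← R3 + 5·R1.
R2 ← R2 / (-2).
R1 ← R1 + 1·R2.
R3 ← R3 + 10·R2.
R3 ← R3 / (77/4).
R1 ← R1 − 7/4·R3.
R2 ← R2 − 3/2·R3.
Reading off the reduced rows gives u = 1, v = 5, w = 4.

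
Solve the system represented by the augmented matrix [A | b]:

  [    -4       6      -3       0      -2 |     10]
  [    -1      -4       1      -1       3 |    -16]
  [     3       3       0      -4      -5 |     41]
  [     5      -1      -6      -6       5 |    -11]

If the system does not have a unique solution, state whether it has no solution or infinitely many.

Row-reduce:
R1 ← R1 / (-4).
R2 ← R2 + 1·R1.
R3 ← R3 − 3·R1.
R4 ← R4 − 5·R1.
R2 ← R2 / (-11/2).
R1 ← R1 + 3/2·R2.
R3 ← R3 − 15/2·R2.
R4 ← R4 − 13/2·R2.
R3 ← R3 / (3/22).
R1 ← R1 − 3/11·R3.
R2 ← R2 + 7/22·R3.
R4 ← R4 + 169/22·R3.
R4 ← R4 / (-928/3).
R1 ← R1 − 11·R4.
R2 ← R2 + 37/3·R4.
R3 ← R3 + 118/3·R4.
Rank is 4 with 5 unknowns, leaving x_5 free.

infinitely many solutions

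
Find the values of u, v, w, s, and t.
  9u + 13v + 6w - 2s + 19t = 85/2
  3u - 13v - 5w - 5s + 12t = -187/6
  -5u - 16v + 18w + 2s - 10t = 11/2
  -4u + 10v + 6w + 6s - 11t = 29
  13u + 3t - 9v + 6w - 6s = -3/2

Row-reduce the augmented matrix:
R1 ← R1 / (9).
R2 ← R2 − 3·R1.
R3 ← R3 + 5·R1.
R4 ← R4 + 4·R1.
R5 ← R5 − 13·R1.
R2 ← R2 / (-52/3).
R1 ← R1 − 13/9·R2.
R3 ← R3 + 79/9·R2.
R4 ← R4 − 142/9·R2.
R5 ← R5 + 250/9·R2.
R3 ← R3 / (3881/156).
R1 ← R1 − 1/12·R3.
R2 ← R2 − 21/52·R3.
R4 ← R4 − 179/78·R3.
R5 ← R5 − 667/78·R3.
R4 ← R4 / (3424/3881).
R1 ← R1 + 2304/3881·R4.
R2 ← R2 − 776/3881·R4.
R3 ← R3 − 481/3881·R4.
R5 ← R5 − 10764/3881·R4.
R5 ← R5 / (-35595/856).
R1 ← R1 − 480/107·R5.
R2 ← R2 + 397/428·R5.
R3 ← R3 + 1673/3424·R5.
R4 ← R4 − 10929/3424·R5.
Reading off the reduced rows gives u = 1/2, v = 5/3, w = 2, s = 1, t = 1/3.

u = 1/2, v = 5/3, w = 2, s = 1, t = 1/3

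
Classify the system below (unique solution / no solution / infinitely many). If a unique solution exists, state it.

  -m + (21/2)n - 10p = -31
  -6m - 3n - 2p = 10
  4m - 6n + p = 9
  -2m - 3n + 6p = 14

Row-reduce:
R1 ← R1 / (-1).
R2 ← R2 + 6·R1.
R3 ← R3 − 4·R1.
R4 ← R4 + 2·R1.
R2 ← R2 / (-66).
R1 ← R1 + 21/2·R2.
R3 ← R3 − 36·R2.
R4 ← R4 + 24·R2.
R3 ← R3 / (-81/11).
R1 ← R1 − 17/22·R3.
R2 ← R2 + 29/33·R3.
R4 ← R4 − 54/11·R3.
Row 4 reduces to 0 = -2/3, a contradiction. The system is inconsistent.

no solution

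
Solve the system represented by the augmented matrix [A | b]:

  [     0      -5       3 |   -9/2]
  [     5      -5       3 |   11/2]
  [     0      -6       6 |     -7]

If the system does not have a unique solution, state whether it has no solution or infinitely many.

x_1 = 2, x_2 = 1/2, x_3 = -2/3

Row-reduce the augmented matrix:
Swap R1 and R2.
R1 ← R1 / (5).
R2 ← R2 / (-5).
R1 ← R1 + 1·R2.
R3 ← R3 + 6·R2.
R3 ← R3 / (12/5).
R2 ← R2 + 3/5·R3.
Reading off the reduced rows gives x_1 = 2, x_2 = 1/2, x_3 = -2/3.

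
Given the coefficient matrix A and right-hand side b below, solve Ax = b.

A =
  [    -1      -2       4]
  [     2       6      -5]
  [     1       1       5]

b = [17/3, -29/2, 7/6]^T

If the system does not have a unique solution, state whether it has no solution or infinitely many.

Row-reduce the augmented matrix:
R1 ← R1 / (-1).
R2 ← R2 − 2·R1.
R3 ← R3 − 1·R1.
R2 ← R2 / (2).
R1 ← R1 − 2·R2.
R3 ← R3 + 1·R2.
R3 ← R3 / (21/2).
R1 ← R1 + 7·R3.
R2 ← R2 − 3/2·R3.
Reading off the reduced rows gives x_1 = 1, x_2 = -7/3, x_3 = 1/2.

x_1 = 1, x_2 = -7/3, x_3 = 1/2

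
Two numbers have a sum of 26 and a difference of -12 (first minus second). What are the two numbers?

Let x = first number, y = second number.
  y + x = 26
  x - y = -12
From equation 1: x = 26 − y.
Substitute into equation 2 and solve: y = 19.
Then x = 7.

first number: 7, second number: 19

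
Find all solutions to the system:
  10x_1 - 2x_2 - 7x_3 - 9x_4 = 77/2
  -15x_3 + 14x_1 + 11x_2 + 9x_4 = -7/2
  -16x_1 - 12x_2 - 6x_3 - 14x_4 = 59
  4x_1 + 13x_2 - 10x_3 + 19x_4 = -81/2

x_1 = 0, x_2 = -1, x_3 = -2, x_4 = -5/2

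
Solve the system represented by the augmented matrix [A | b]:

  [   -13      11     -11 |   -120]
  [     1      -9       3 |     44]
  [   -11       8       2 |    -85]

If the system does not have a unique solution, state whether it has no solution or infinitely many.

Row-reduce the augmented matrix:
R1 ← R1 / (-13).
R2 ← R2 − 1·R1.
R3 ← R3 + 11·R1.
R2 ← R2 / (-106/13).
R1 ← R1 + 11/13·R2.
R3 ← R3 + 17/13·R2.
R3 ← R3 / (581/53).
R1 ← R1 − 33/53·R3.
R2 ← R2 + 14/53·R3.
Reading off the reduced rows gives x_1 = 5, x_2 = -4, x_3 = 1.

x_1 = 5, x_2 = -4, x_3 = 1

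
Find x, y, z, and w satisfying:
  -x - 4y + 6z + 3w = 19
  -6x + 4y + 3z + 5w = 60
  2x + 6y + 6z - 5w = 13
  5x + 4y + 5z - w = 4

Row-reduce the augmented matrix:
R1 ← R1 / (-1).
R2 ← R2 + 6·R1.
R3 ← R3 − 2·R1.
R4 ← R4 − 5·R1.
R2 ← R2 / (28).
R1 ← R1 − 4·R2.
R3 ← R3 + 2·R2.
R4 ← R4 + 16·R2.
R3 ← R3 / (219/14).
R1 ← R1 + 9/7·R3.
R2 ← R2 + 33/28·R3.
R4 ← R4 − 113/7·R3.
R4 ← R4 / (1423/219).
R1 ← R1 + 83/73·R4.
R2 ← R2 + 67/146·R4.
R3 ← R3 − 1/219·R4.
Reading off the reduced rows gives x = -4, y = 3, z = 3, w = 3.

x = -4, y = 3, z = 3, w = 3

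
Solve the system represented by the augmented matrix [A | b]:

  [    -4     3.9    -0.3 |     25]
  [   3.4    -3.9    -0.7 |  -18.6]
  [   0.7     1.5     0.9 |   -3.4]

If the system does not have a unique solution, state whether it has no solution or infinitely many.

x_1 = -4, x_2 = 2, x_3 = -4

Row-reduce the augmented matrix:
R1 ← R1 / (-4).
R2 ← R2 − 17/5·R1.
R3 ← R3 − 7/10·R1.
R2 ← R2 / (-117/200).
R1 ← R1 + 39/40·R2.
R3 ← R3 − 873/400·R2.
R3 ← R3 / (-353/130).
R1 ← R1 − 5/3·R3.
R2 ← R2 − 191/117·R3.
Reading off the reduced rows gives x_1 = -4, x_2 = 2, x_3 = -4.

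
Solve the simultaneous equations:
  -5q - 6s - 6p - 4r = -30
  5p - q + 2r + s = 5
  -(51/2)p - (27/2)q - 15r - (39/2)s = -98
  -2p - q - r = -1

no solution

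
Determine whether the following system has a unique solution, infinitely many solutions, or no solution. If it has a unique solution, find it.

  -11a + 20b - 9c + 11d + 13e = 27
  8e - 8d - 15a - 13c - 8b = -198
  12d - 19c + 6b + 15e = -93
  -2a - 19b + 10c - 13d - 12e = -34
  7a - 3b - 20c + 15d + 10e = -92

a = 0, b = 4, c = 6, d = 6, e = -5

Row-reduce the augmented matrix:
R1 ← R1 / (-11).
R2 ← R2 + 15·R1.
R4 ← R4 + 2·R1.
R5 ← R5 − 7·R1.
R2 ← R2 / (-388/11).
R1 ← R1 + 20/11·R2.
R3 ← R3 − 6·R2.
R4 ← R4 + 249/11·R2.
R5 ← R5 − 107/11·R2.
R3 ← R3 / (-1855/97).
R1 ← R1 − 83/97·R3.
R2 ← R2 − 2/97·R3.
R4 ← R4 − 1174/97·R3.
R5 ← R5 + 2515/97·R3.
R4 ← R4 / (36201/7420).
R1 ← R1 − 2031/3710·R4.
R2 ← R2 − 4903/7420·R4.
R3 ← R3 + 1569/3710·R4.
R5 ← R5 − 6963/1484·R4.
R5 ← R5 / (-3089/1097).
R1 ← R1 + 1445/12067·R5.
R2 ← R2 − 8911/36201·R5.
R3 ← R3 + 8081/12067·R5.
R4 ← R4 − 2411/36201·R5.
Reading off the reduced rows gives a = 0, b = 4, c = 6, d = 6, e = -5.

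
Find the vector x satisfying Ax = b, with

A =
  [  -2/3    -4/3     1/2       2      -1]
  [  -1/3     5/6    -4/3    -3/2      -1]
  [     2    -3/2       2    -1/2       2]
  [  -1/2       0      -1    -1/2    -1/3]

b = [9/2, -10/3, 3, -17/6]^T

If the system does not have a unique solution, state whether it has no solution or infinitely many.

Row-reduce:
R1 ← R1 / (-2/3).
R2 ← R2 + 1/3·R1.
R3 ← R3 − 2·R1.
R4 ← R4 + 1/2·R1.
R2 ← R2 / (3/2).
R1 ← R1 − 2·R2.
R3 ← R3 + 11/2·R2.
R4 ← R4 − 1·R2.
R3 ← R3 / (-83/36).
R1 ← R1 − 49/36·R3.
R2 ← R2 + 19/18·R3.
R4 ← R4 + 23/72·R3.
R4 ← R4 / (29/166).
R1 ← R1 + 152/83·R4.
R2 ← R2 − 1/83·R4.
R3 ← R3 − 132/83·R4.
Rank is 4 with 5 unknowns, leaving x_5 free.

infinitely many solutions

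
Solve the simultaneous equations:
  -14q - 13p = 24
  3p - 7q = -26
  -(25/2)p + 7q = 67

Row-reduce:
R1 ← R1 / (-13).
R2 ← R2 − 3·R1.
R3 ← R3 + 25/2·R1.
R2 ← R2 / (-133/13).
R1 ← R1 − 14/13·R2.
R3 ← R3 − 266/13·R2.
Row 3 reduces to 0 = 3, a contradiction. The system is inconsistent.

no solution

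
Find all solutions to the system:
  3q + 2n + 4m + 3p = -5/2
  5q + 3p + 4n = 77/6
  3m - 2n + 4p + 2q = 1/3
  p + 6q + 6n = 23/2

Row-reduce the augmented matrix:
R1 ← R1 / (4).
R3 ← R3 − 3·R1.
R2 ← R2 / (4).
R1 ← R1 − 1/2·R2.
R3 ← R3 + 7/2·R2.
R4 ← R4 − 6·R2.
R3 ← R3 / (35/8).
R1 ← R1 − 3/8·R3.
R2 ← R2 − 3/4·R3.
R4 ← R4 + 7/2·R3.
R4 ← R4 / (9/5).
R1 ← R1 + 8/35·R4.
R2 ← R2 − 19/35·R4.
R3 ← R3 − 33/35·R4.
Reading off the reduced rows gives m = -3, n = 0, p = 3/2, q = 5/3.

m = -3, n = 0, p = 3/2, q = 5/3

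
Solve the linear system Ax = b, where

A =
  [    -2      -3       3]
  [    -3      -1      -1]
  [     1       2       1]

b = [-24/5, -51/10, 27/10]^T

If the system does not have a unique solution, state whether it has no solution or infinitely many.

x_1 = 3/2, x_2 = 3/5, x_3 = 0

Row-reduce the augmented matrix:
R1 ← R1 / (-2).
R2 ← R2 + 3·R1.
R3 ← R3 − 1·R1.
R2 ← R2 / (7/2).
R1 ← R1 − 3/2·R2.
R3 ← R3 − 1/2·R2.
R3 ← R3 / (23/7).
R1 ← R1 − 6/7·R3.
R2 ← R2 + 11/7·R3.
Reading off the reduced rows gives x_1 = 3/2, x_2 = 3/5, x_3 = 0.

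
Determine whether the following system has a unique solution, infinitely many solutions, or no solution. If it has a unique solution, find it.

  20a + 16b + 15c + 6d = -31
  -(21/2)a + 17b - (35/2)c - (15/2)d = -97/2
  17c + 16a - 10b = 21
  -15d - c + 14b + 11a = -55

Row-reduce:
R1 ← R1 / (20).
R2 ← R2 + 21/2·R1.
R3 ← R3 − 16·R1.
R4 ← R4 − 11·R1.
R2 ← R2 / (127/5).
R1 ← R1 − 4/5·R2.
R3 ← R3 + 114/5·R2.
R4 ← R4 − 26/5·R2.
R3 ← R3 / (-1849/508).
R1 ← R1 − 535/508·R3.
R2 ← R2 + 385/1016·R3.
R4 ← R4 + 1849/254·R3.
Rank is 3 with 4 unknowns, leaving d free.

infinitely many solutions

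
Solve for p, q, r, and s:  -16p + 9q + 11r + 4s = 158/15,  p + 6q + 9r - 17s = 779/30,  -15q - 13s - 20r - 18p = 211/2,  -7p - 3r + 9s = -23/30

p = -7/3, q = 1/3, r = -9/5, s = -5/2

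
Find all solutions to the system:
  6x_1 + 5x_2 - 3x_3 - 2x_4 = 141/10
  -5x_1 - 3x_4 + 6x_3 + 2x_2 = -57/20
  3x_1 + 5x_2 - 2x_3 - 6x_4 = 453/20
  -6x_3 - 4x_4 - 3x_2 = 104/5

x_1 = -1/4, x_2 = 4/5, x_3 = -11/5, x_4 = -5/2

Row-reduce the augmented matrix:
R1 ← R1 / (6).
R2 ← R2 + 5·R1.
R3 ← R3 − 3·R1.
R2 ← R2 / (37/6).
R1 ← R1 − 5/6·R2.
R3 ← R3 − 5/2·R2.
R4 ← R4 + 3·R2.
R3 ← R3 / (-71/37).
R1 ← R1 + 36/37·R3.
R2 ← R2 − 21/37·R3.
R4 ← R4 + 159/37·R3.
R4 ← R4 / (49/71).
R1 ← R1 − 133/71·R4.
R2 ← R2 + 119/71·R4.
R3 ← R3 − 115/71·R4.
Reading off the reduced rows gives x_1 = -1/4, x_2 = 4/5, x_3 = -11/5, x_4 = -5/2.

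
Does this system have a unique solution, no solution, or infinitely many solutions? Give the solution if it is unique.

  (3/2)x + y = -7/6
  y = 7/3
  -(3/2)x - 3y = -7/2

x = -7/3, y = 7/3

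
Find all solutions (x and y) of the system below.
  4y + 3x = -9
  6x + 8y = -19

Row-reduce:
R1 ← R1 / (3).
R2 ← R2 − 6·R1.
Row 2 reduces to 0 = -1, a contradiction. The system is inconsistent.

no solution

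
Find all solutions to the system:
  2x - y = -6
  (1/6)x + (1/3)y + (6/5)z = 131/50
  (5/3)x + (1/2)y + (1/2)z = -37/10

x = -3, y = 0, z = 13/5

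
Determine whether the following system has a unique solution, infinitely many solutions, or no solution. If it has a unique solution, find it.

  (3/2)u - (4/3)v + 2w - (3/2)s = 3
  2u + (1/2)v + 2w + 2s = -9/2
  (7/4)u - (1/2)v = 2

infinitely many solutions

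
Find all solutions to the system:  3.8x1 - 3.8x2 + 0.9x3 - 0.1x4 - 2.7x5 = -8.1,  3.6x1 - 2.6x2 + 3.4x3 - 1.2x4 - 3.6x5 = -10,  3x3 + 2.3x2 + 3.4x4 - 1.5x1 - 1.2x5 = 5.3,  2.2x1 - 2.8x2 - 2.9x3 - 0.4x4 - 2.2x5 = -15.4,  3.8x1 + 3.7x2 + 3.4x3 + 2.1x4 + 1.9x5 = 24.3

x1 = 1, x2 = 0, x3 = 2, x4 = 2, x5 = 5

Row-reduce the augmented matrix:
R1 ← R1 / (19/5).
R2 ← R2 − 18/5·R1.
R3 ← R3 + 3/2·R1.
R4 ← R4 − 11/5·R1.
R5 ← R5 − 19/5·R1.
R1 ← R1 + 1·R2.
R3 ← R3 − 4/5·R2.
R4 ← R4 + 3/5·R2.
R5 ← R5 − 15/2·R2.
R3 ← R3 / (2503/1900).
R1 ← R1 − 529/190·R3.
R2 ← R2 − 242/95·R3.
R4 ← R4 + 899/475·R3.
R5 ← R5 + 631/38·R3.
R4 ← R4 / (127479/25030).
R1 ← R1 + 25287/2503·R4.
R2 ← R2 + 23311/2503·R4.
R3 ← R3 − 8065/2503·R4.
R5 ← R5 − 800883/12515·R4.
R5 ← R5 / (7664582/212465).
R1 ← R1 + 225668/42493·R5.
R2 ← R2 + 553654/127479·R5.
R3 ← R3 − 129142/127479·R5.
R4 ← R4 + 83089/127479·R5.
Reading off the reduced rows gives x1 = 1, x2 = 0, x3 = 2, x4 = 2, x5 = 5.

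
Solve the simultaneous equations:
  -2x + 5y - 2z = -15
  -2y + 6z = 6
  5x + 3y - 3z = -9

Row-reduce the augmented matrix:
R1 ← R1 / (-2).
R3 ← R3 − 5·R1.
R2 ← R2 / (-2).
R1 ← R1 + 5/2·R2.
R3 ← R3 − 31/2·R2.
R3 ← R3 / (77/2).
R1 ← R1 + 13/2·R3.
R2 ← R2 + 3·R3.
Reading off the reduced rows gives x = 0, y = -3, z = 0.

x = 0, y = -3, z = 0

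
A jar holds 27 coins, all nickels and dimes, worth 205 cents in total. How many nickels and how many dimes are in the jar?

Let n = nickels, d = dimes.
  d + n = 27
  5n + 10d = 205
From equation 1: n = 27 − d.
Substitute into equation 2 and solve: d = 14.
Then n = 13.

nickels: 13, dimes: 14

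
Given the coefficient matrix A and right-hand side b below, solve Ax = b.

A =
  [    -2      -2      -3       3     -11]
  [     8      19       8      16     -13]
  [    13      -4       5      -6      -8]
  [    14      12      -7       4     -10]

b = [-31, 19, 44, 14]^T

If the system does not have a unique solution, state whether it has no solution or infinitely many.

infinitely many solutions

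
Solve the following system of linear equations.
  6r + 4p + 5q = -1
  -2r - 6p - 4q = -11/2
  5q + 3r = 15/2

p = -1/4, q = 3, r = -5/2

Row-reduce the augmented matrix:
R1 ← R1 / (4).
R2 ← R2 + 6·R1.
R2 ← R2 / (7/2).
R1 ← R1 − 5/4·R2.
R3 ← R3 − 5·R2.
R3 ← R3 / (-7).
R1 ← R1 + 1·R3.
R2 ← R2 − 2·R3.
Reading off the reduced rows gives p = -1/4, q = 3, r = -5/2.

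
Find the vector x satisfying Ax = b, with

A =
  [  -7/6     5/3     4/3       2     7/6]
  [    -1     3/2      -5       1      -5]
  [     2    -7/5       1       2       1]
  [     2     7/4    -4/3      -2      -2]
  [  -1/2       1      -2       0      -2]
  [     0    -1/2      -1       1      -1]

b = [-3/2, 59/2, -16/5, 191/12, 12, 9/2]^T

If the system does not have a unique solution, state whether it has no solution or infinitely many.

no solution

Row-reduce:
R1 ← R1 / (-7/6).
R2 ← R2 + 1·R1.
R3 ← R3 − 2·R1.
R4 ← R4 − 2·R1.
R5 ← R5 + 1/2·R1.
R2 ← R2 / (1/14).
R1 ← R1 + 10/7·R2.
R3 ← R3 − 51/35·R2.
R4 ← R4 − 129/28·R2.
R5 ← R5 − 2/7·R2.
R6 ← R6 + 1/2·R2.
R3 ← R3 / (643/5).
R1 ← R1 + 124·R3.
R2 ← R2 + 86·R3.
R4 ← R4 − 2383/6·R3.
R5 ← R5 − 22·R3.
R6 ← R6 + 44·R3.
R4 ← R4 / (-55045/3858).
R1 ← R1 − 2112/643·R4.
R2 ← R2 − 2170/643·R4.
R3 ← R3 − 100/643·R4.
R5 ← R5 + 914/643·R4.
R6 ← R6 − 1828/643·R4.
R5 ← R5 / (1667/22018).
R1 ← R1 + 1661/11009·R5.
R2 ← R2 + 2280/11009·R5.
R3 ← R3 − 10701/11009·R5.
R4 ← R4 − 219/11009·R5.
R6 ← R6 + 1667/11009·R5.
Row 6 reduces to 0 = -1, a contradiction. The system is inconsistent.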